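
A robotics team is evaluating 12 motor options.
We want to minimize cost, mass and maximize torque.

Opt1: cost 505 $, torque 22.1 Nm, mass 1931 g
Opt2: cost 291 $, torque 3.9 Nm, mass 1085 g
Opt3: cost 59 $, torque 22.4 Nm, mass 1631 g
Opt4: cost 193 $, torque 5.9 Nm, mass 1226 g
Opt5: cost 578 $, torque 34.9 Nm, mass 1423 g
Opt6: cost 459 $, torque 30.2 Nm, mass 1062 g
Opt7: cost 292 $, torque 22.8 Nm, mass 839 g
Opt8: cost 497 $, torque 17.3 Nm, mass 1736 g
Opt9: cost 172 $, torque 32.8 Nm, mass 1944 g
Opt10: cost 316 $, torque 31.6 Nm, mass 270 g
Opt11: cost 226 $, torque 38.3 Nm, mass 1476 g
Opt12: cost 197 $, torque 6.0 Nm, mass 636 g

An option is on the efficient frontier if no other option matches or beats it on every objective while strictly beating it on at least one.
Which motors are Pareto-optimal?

Opt3, Opt4, Opt5, Opt7, Opt9, Opt10, Opt11, Opt12

Opt1: dominated by Opt3 (cost 59≤505, torque 22.4≥22.1, mass 1631≤1931).
Opt2: dominated by Opt12 (cost 197≤291, torque 6.0≥3.9, mass 636≤1085).
Opt3: not dominated (best cost).
Opt4: not dominated.
Opt5: not dominated.
Opt6: dominated by Opt10 (cost 316≤459, torque 31.6≥30.2, mass 270≤1062).
Opt7: not dominated.
Opt8: dominated by Opt3 (cost 59≤497, torque 22.4≥17.3, mass 1631≤1736).
Opt9: not dominated.
Opt10: not dominated (best mass).
Opt11: not dominated (best torque).
Opt12: not dominated.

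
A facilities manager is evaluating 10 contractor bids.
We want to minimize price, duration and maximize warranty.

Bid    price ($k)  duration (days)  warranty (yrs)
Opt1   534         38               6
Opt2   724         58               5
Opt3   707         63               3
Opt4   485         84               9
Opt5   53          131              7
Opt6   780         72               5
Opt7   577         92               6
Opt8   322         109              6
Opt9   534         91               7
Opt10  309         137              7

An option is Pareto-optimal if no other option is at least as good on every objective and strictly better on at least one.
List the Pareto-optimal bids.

Opt1, Opt4, Opt5, Opt8

Opt1: not dominated (best duration).
Opt2: dominated by Opt1 (price 534≤724, duration 38≤58, warranty 6≥5).
Opt3: dominated by Opt1 (price 534≤707, duration 38≤63, warranty 6≥3).
Opt4: not dominated (best warranty).
Opt5: not dominated (best price).
Opt6: dominated by Opt1 (price 534≤780, duration 38≤72, warranty 6≥5).
Opt7: dominated by Opt1 (price 534≤577, duration 38≤92, warranty 6≥6).
Opt8: not dominated.
Opt9: dominated by Opt4 (price 485≤534, duration 84≤91, warranty 9≥7).
Opt10: dominated by Opt5 (price 53≤309, duration 131≤137, warranty 7≥7).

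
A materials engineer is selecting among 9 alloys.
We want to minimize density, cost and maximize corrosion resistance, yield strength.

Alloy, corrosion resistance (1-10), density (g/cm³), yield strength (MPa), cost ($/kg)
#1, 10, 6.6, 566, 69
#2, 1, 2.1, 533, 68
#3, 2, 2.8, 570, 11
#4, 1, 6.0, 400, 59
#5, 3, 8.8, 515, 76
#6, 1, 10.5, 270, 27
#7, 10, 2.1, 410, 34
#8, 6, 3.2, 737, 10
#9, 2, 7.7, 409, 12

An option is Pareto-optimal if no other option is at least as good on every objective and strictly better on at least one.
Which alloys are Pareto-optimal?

#1, #2, #3, #7, #8

#1: not dominated.
#2: not dominated.
#3: not dominated.
#4: dominated by #3 (corrosion resistance 2≥1, density 2.8≤6.0, yield strength 570≥400, cost 11≤59).
#5: dominated by #1 (corrosion resistance 10≥3, density 6.6≤8.8, yield strength 566≥515, cost 69≤76).
#6: dominated by #3 (corrosion resistance 2≥1, density 2.8≤10.5, yield strength 570≥270, cost 11≤27).
#7: not dominated.
#8: not dominated (best yield strength).
#9: dominated by #3 (corrosion resistance 2≥2, density 2.8≤7.7, yield strength 570≥409, cost 11≤12).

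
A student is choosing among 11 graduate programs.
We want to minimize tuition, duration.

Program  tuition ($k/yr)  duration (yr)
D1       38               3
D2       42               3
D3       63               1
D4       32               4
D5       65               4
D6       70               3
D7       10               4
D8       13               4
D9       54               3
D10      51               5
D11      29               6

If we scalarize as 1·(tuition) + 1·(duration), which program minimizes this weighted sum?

D7

D1: 1·38 + 1·3 = 41
D2: 1·42 + 1·3 = 45
D3: 1·63 + 1·1 = 64
D4: 1·32 + 1·4 = 36
D5: 1·65 + 1·4 = 69
D6: 1·70 + 1·3 = 73
D7: 1·10 + 1·4 = 14
D8: 1·13 + 1·4 = 17
D9: 1·54 + 1·3 = 57
D10: 1·51 + 1·5 = 56
D11: 1·29 + 1·6 = 35
Lowest: D7 at 14.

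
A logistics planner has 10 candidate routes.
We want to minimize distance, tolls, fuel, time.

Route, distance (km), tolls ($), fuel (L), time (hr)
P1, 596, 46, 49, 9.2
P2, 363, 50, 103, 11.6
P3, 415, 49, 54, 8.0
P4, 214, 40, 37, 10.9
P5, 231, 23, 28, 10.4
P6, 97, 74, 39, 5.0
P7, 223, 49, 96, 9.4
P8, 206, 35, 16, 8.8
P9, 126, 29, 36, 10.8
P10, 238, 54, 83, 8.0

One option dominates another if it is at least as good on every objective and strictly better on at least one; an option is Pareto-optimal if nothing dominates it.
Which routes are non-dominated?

P1: dominated by P8 (distance 206≤596, tolls 35≤46, fuel 16≤49, time 8.8≤9.2).
P2: dominated by P4 (distance 214≤363, tolls 40≤50, fuel 37≤103, time 10.9≤11.6).
P3: not dominated.
P4: dominated by P8 (distance 206≤214, tolls 35≤40, fuel 16≤37, time 8.8≤10.9).
P5: not dominated (best tolls).
P6: not dominated (best distance).
P7: dominated by P8 (distance 206≤223, tolls 35≤49, fuel 16≤96, time 8.8≤9.4).
P8: not dominated (best fuel).
P9: not dominated.
P10: not dominated.

P3, P5, P6, P8, P9, P10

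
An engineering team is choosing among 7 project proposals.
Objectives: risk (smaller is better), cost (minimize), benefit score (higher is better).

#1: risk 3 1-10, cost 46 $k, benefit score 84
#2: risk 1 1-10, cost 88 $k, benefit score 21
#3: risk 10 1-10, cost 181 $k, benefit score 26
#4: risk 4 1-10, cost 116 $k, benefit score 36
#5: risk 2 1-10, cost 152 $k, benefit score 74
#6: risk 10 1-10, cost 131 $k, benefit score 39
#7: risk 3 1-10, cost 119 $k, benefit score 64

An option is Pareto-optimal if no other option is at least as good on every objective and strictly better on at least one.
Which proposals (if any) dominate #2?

#1: worse on risk (3 vs 1).
#3: worse on risk (10 vs 1).
#4: worse on risk (4 vs 1).
#5: worse on risk (2 vs 1).
#6: worse on risk (10 vs 1).
#7: worse on risk (3 vs 1).
No option dominates #2.

none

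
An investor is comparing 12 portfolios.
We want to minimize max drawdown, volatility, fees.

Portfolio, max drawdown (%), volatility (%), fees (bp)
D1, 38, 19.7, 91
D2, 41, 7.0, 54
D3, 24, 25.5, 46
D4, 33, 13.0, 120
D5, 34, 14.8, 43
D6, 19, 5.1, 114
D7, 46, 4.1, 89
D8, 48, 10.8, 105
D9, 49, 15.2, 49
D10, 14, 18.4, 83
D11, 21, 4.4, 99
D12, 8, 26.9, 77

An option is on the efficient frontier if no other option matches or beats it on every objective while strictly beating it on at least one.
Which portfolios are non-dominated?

D1: dominated by D5 (max drawdown 34≤38, volatility 14.8≤19.7, fees 43≤91).
D2: not dominated.
D3: not dominated.
D4: dominated by D6 (max drawdown 19≤33, volatility 5.1≤13.0, fees 114≤120).
D5: not dominated (best fees).
D6: not dominated.
D7: not dominated (best volatility).
D8: dominated by D2 (max drawdown 41≤48, volatility 7.0≤10.8, fees 54≤105).
D9: dominated by D5 (max drawdown 34≤49, volatility 14.8≤15.2, fees 43≤49).
D10: not dominated.
D11: not dominated.
D12: not dominated (best max drawdown).

D2, D3, D5, D6, D7, D10, D11, D12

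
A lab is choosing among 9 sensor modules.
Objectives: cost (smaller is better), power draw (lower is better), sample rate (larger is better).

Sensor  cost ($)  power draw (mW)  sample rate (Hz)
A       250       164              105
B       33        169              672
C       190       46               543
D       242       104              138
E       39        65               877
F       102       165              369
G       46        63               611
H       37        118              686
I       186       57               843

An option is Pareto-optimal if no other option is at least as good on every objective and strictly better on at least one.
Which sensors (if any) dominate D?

C: cost 190≤242, power draw 46≤104, sample rate 543≥138 — dominates D.
E: cost 39≤242, power draw 65≤104, sample rate 877≥138 — dominates D.
G: cost 46≤242, power draw 63≤104, sample rate 611≥138 — dominates D.
I: cost 186≤242, power draw 57≤104, sample rate 843≥138 — dominates D.
Others (A, B, F, H) are each worse than D on at least one objective.

C, E, G, I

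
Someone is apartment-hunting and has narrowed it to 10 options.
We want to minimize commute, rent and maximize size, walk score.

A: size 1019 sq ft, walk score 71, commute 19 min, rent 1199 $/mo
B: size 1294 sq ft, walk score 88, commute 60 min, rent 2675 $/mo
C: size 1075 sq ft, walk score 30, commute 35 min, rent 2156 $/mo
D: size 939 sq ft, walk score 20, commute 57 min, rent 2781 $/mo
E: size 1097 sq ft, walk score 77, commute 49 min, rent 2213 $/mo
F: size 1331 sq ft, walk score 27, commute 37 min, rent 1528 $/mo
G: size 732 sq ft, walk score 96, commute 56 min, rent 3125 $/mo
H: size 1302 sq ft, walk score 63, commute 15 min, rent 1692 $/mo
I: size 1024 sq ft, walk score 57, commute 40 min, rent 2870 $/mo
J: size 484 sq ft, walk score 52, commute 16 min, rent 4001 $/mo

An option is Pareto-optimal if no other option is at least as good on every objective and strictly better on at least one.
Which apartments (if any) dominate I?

H

H: size 1302≥1024, walk score 63≥57, commute 15≤40, rent 1692≤2870 — dominates I.
Others (A, B, C, D, E, F, G, J) are each worse than I on at least one objective.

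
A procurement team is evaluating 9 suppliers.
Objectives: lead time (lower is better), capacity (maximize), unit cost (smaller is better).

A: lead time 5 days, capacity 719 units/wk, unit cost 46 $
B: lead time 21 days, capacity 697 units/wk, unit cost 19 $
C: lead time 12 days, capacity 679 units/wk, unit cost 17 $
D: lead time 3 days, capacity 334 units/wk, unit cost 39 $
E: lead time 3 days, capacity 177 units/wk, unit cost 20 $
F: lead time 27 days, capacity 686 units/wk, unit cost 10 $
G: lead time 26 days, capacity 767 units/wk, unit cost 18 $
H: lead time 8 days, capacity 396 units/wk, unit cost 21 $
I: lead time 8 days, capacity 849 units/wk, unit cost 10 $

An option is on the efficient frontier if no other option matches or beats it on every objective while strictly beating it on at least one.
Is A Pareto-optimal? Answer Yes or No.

B: worse on lead time (21 vs 5).
C: worse on lead time (12 vs 5).
D: worse on capacity (334 vs 719).
E: worse on capacity (177 vs 719).
F: worse on lead time (27 vs 5).
G: worse on lead time (26 vs 5).
H: worse on lead time (8 vs 5).
I: worse on lead time (8 vs 5).
No option is at least as good as A on every objective and strictly better on one.

Yes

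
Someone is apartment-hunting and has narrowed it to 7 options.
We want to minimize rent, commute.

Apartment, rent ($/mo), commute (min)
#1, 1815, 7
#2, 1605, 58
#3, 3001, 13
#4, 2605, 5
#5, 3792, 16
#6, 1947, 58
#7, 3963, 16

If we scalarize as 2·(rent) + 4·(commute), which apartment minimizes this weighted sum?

#2

#1: 2·1815 + 4·7 = 3658
#2: 2·1605 + 4·58 = 3442
#3: 2·3001 + 4·13 = 6054
#4: 2·2605 + 4·5 = 5230
#5: 2·3792 + 4·16 = 7648
#6: 2·1947 + 4·58 = 4126
#7: 2·3963 + 4·16 = 7990
Lowest: #2 at 3442.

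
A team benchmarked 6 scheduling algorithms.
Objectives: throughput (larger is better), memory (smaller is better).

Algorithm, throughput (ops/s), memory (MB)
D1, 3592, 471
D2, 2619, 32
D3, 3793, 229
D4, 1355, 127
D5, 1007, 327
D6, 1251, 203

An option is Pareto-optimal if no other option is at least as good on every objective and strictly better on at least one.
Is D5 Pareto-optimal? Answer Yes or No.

No

D2 vs D5: throughput 2619≥1007, memory 32≤327 — D2 is at least as good on every objective and strictly better on at least one, so D2 dominates D5.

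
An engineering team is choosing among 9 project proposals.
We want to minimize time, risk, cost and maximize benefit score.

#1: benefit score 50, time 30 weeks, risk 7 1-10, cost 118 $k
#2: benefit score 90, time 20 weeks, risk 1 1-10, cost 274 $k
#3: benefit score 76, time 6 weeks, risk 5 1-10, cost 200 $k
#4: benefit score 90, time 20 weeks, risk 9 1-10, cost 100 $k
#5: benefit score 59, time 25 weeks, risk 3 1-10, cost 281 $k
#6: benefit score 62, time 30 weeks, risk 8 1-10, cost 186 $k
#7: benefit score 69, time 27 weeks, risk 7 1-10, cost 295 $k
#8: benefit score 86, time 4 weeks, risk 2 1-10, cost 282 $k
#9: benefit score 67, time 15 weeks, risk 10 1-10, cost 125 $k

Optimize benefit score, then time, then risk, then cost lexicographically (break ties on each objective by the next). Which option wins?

#2

First maximize benefit score: best is 90, kept {#2, #4}.
Then minimize time: best is 20, kept {#2, #4}.
Then minimize risk: best is 1, kept {#2}.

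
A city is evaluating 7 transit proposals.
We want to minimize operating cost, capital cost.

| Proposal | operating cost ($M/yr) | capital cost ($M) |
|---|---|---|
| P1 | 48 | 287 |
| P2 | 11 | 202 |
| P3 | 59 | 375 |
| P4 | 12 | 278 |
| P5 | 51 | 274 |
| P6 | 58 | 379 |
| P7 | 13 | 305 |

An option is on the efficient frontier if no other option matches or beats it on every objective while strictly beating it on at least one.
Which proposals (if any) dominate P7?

P2, P4

P2: operating cost 11≤13, capital cost 202≤305 — dominates P7.
P4: operating cost 12≤13, capital cost 278≤305 — dominates P7.
Others (P1, P3, P5, P6) are each worse than P7 on at least one objective.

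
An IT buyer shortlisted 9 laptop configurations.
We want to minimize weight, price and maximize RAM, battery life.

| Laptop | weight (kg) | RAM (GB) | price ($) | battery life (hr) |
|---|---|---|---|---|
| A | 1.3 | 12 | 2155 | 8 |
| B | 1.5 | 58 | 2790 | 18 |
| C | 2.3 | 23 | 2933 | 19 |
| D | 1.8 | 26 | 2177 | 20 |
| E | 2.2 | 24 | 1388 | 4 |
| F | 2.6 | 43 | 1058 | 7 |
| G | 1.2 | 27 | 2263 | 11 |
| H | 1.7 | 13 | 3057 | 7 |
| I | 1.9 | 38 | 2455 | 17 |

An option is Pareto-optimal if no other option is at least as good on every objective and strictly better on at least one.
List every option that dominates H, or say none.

B, G

B: weight 1.5≤1.7, RAM 58≥13, price 2790≤3057, battery life 18≥7 — dominates H.
G: weight 1.2≤1.7, RAM 27≥13, price 2263≤3057, battery life 11≥7 — dominates H.
Others (A, C, D, E, F, I) are each worse than H on at least one objective.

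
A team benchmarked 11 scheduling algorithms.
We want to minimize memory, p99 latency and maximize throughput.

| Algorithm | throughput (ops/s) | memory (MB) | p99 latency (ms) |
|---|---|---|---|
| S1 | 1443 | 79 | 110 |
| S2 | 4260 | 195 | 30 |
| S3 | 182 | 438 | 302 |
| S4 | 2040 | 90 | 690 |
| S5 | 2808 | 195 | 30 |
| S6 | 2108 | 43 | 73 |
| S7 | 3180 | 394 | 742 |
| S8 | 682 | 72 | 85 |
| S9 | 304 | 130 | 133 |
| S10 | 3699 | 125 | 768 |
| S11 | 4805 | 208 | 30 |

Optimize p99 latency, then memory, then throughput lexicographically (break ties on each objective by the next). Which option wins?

First minimize p99 latency: best is 30, kept {S2, S5, S11}.
Then minimize memory: best is 195, kept {S2, S5}.
Then maximize throughput: best is 4260, kept {S2}.

S2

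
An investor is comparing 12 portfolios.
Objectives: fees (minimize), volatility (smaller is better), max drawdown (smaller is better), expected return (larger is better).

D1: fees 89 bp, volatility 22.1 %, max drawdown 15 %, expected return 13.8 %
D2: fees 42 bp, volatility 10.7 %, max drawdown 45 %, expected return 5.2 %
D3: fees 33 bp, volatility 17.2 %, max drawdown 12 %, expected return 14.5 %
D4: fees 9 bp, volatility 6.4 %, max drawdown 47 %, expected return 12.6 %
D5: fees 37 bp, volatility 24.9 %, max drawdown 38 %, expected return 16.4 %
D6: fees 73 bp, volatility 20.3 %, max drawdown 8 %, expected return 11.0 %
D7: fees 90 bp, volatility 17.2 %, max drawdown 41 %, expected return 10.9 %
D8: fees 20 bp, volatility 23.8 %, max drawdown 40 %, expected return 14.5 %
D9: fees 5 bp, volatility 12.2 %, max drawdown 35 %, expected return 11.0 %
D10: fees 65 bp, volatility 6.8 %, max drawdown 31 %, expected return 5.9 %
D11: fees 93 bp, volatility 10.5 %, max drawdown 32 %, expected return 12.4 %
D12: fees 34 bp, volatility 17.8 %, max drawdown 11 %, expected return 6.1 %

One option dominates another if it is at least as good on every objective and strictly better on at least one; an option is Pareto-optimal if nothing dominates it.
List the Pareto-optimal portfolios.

D1: dominated by D3 (fees 33≤89, volatility 17.2≤22.1, max drawdown 12≤15, expected return 14.5≥13.8).
D2: not dominated.
D3: not dominated.
D4: not dominated (best volatility).
D5: not dominated (best expected return).
D6: not dominated (best max drawdown).
D7: dominated by D3 (fees 33≤90, volatility 17.2≤17.2, max drawdown 12≤41, expected return 14.5≥10.9).
D8: not dominated.
D9: not dominated (best fees).
D10: not dominated.
D11: not dominated.
D12: not dominated.

D2, D3, D4, D5, D6, D8, D9, D10, D11, D12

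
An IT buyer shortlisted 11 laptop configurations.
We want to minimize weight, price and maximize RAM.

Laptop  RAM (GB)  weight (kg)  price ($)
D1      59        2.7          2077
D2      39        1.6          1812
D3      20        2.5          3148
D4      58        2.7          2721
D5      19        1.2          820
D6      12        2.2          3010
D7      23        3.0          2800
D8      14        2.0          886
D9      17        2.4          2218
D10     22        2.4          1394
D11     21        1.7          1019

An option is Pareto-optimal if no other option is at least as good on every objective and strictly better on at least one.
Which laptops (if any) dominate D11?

none

D1: worse on weight (2.7 vs 1.7).
D2: worse on price (1812 vs 1019).
D3: worse on RAM (20 vs 21).
D4: worse on weight (2.7 vs 1.7).
D5: worse on RAM (19 vs 21).
D6: worse on RAM (12 vs 21).
D7: worse on weight (3.0 vs 1.7).
D8: worse on RAM (14 vs 21).
D9: worse on RAM (17 vs 21).
D10: worse on weight (2.4 vs 1.7).
No option dominates D11.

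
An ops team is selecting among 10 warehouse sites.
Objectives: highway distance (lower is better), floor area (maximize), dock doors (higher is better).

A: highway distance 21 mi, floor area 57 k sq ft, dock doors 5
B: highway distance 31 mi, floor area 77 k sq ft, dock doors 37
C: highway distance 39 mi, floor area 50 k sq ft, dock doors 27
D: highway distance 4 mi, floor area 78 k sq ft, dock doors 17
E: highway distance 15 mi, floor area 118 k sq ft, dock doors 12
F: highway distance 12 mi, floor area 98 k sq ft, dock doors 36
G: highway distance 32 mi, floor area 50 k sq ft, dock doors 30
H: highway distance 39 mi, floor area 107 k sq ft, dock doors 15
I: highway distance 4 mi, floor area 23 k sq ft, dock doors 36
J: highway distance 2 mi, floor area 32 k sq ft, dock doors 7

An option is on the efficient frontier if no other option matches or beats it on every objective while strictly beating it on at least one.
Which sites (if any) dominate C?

B: highway distance 31≤39, floor area 77≥50, dock doors 37≥27 — dominates C.
F: highway distance 12≤39, floor area 98≥50, dock doors 36≥27 — dominates C.
G: highway distance 32≤39, floor area 50≥50, dock doors 30≥27 — dominates C.
Others (A, D, E, H, I, J) are each worse than C on at least one objective.

B, F, G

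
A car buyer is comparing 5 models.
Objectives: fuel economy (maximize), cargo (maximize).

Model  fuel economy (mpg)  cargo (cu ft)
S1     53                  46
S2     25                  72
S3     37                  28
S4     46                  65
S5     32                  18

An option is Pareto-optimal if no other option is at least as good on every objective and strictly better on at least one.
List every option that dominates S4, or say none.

S1: worse on cargo (46 vs 65).
S2: worse on fuel economy (25 vs 46).
S3: worse on fuel economy (37 vs 46).
S5: worse on fuel economy (32 vs 46).
No option dominates S4.

none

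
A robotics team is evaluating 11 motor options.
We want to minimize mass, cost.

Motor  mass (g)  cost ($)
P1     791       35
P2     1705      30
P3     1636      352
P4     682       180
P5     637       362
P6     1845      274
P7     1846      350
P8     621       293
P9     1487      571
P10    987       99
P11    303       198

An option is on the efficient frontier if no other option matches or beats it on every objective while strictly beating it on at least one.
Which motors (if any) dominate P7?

P1, P2, P4, P6, P8, P10, P11

P1: mass 791≤1846, cost 35≤350 — dominates P7.
P2: mass 1705≤1846, cost 30≤350 — dominates P7.
P4: mass 682≤1846, cost 180≤350 — dominates P7.
P6: mass 1845≤1846, cost 274≤350 — dominates P7.
P8: mass 621≤1846, cost 293≤350 — dominates P7.
P10: mass 987≤1846, cost 99≤350 — dominates P7.
P11: mass 303≤1846, cost 198≤350 — dominates P7.
Others (P3, P5, P9) are each worse than P7 on at least one objective.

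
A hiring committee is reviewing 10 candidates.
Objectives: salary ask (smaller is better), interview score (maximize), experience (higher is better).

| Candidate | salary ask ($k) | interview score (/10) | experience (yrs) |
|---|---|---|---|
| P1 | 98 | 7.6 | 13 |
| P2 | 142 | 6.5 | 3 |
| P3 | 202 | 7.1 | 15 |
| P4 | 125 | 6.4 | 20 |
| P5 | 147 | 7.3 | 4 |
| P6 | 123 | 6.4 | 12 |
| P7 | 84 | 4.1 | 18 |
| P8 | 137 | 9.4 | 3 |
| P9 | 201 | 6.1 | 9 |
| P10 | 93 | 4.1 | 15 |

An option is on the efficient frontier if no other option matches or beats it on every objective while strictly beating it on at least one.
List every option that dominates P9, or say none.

P1, P4, P6

P1: salary ask 98≤201, interview score 7.6≥6.1, experience 13≥9 — dominates P9.
P4: salary ask 125≤201, interview score 6.4≥6.1, experience 20≥9 — dominates P9.
P6: salary ask 123≤201, interview score 6.4≥6.1, experience 12≥9 — dominates P9.
Others (P2, P3, P5, P7, P8, P10) are each worse than P9 on at least one objective.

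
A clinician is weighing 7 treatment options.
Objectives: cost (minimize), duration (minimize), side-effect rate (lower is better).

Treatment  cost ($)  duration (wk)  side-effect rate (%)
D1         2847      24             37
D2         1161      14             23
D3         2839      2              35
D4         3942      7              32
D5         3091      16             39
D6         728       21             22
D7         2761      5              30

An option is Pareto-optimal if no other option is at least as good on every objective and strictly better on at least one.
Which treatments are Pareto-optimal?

D2, D3, D6, D7

D1: dominated by D2 (cost 1161≤2847, duration 14≤24, side-effect rate 23≤37).
D2: not dominated.
D3: not dominated (best duration).
D4: dominated by D7 (cost 2761≤3942, duration 5≤7, side-effect rate 30≤32).
D5: dominated by D2 (cost 1161≤3091, duration 14≤16, side-effect rate 23≤39).
D6: not dominated (best cost).
D7: not dominated.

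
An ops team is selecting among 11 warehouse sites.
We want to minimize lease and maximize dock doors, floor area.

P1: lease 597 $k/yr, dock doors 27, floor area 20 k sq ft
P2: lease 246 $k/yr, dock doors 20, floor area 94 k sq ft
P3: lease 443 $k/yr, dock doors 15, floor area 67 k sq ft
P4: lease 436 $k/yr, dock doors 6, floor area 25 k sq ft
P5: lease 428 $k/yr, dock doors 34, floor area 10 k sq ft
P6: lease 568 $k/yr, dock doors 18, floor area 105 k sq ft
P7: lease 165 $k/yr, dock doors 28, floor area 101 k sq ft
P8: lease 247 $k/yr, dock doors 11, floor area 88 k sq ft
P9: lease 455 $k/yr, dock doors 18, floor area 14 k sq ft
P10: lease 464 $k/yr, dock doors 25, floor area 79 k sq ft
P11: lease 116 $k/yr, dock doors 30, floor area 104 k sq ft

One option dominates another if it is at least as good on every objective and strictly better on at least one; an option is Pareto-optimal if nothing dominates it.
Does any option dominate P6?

P1: worse on lease (597 vs 568).
P2: worse on floor area (94 vs 105).
P3: worse on dock doors (15 vs 18).
P4: worse on dock doors (6 vs 18).
P5: worse on floor area (10 vs 105).
P7: worse on floor area (101 vs 105).
P8: worse on dock doors (11 vs 18).
P9: worse on floor area (14 vs 105).
P10: worse on floor area (79 vs 105).
P11: worse on floor area (104 vs 105).
No option is at least as good as P6 on every objective and strictly better on one.

No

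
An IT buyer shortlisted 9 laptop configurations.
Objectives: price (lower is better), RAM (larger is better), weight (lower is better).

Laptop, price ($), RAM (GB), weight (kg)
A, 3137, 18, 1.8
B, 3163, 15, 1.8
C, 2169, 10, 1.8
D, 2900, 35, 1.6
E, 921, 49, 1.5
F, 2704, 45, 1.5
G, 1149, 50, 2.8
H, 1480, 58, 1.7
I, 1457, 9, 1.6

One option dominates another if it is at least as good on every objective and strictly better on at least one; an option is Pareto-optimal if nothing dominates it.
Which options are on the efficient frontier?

E, G, H

A: dominated by D (price 2900≤3137, RAM 35≥18, weight 1.6≤1.8).
B: dominated by A (price 3137≤3163, RAM 18≥15, weight 1.8≤1.8).
C: dominated by E (price 921≤2169, RAM 49≥10, weight 1.5≤1.8).
D: dominated by E (price 921≤2900, RAM 49≥35, weight 1.5≤1.6).
E: not dominated (best price).
F: dominated by E (price 921≤2704, RAM 49≥45, weight 1.5≤1.5).
G: not dominated.
H: not dominated (best RAM).
I: dominated by E (price 921≤1457, RAM 49≥9, weight 1.5≤1.6).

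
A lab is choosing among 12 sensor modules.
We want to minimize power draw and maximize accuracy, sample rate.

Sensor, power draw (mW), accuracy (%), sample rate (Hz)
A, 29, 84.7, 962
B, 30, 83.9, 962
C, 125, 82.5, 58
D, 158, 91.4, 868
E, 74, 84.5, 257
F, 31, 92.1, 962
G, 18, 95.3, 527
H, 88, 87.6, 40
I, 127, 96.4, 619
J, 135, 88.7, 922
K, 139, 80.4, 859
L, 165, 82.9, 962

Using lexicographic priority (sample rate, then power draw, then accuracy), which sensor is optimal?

First maximize sample rate: best is 962, kept {A, B, F, L}.
Then minimize power draw: best is 29, kept {A}.

A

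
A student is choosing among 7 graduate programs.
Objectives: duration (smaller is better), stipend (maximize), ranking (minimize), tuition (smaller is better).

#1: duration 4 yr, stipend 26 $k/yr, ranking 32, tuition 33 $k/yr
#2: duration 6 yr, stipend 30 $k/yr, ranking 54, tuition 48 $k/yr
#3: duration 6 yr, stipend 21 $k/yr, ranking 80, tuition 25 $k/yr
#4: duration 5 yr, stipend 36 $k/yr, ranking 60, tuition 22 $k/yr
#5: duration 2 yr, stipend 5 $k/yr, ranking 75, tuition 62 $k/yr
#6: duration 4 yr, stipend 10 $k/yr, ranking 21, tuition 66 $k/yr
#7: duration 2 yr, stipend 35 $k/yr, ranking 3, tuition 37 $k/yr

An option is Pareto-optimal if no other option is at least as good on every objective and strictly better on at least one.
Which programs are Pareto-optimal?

#1: not dominated.
#2: dominated by #7 (duration 2≤6, stipend 35≥30, ranking 3≤54, tuition 37≤48).
#3: dominated by #4 (duration 5≤6, stipend 36≥21, ranking 60≤80, tuition 22≤25).
#4: not dominated (best stipend).
#5: dominated by #7 (duration 2≤2, stipend 35≥5, ranking 3≤75, tuition 37≤62).
#6: dominated by #7 (duration 2≤4, stipend 35≥10, ranking 3≤21, tuition 37≤66).
#7: not dominated (best ranking).

#1, #4, #7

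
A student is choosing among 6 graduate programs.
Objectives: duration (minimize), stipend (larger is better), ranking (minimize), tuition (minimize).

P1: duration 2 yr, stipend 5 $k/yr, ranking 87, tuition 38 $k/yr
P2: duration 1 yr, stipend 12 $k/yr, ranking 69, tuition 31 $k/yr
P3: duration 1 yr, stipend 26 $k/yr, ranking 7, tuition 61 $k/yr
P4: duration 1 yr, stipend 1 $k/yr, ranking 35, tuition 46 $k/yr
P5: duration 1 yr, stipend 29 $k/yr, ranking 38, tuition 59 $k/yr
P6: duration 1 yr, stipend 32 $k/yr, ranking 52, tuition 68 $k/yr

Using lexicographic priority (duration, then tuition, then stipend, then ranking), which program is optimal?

P2

First minimize duration: best is 1, kept {P2, P3, P4, P5, P6}.
Then minimize tuition: best is 31, kept {P2}.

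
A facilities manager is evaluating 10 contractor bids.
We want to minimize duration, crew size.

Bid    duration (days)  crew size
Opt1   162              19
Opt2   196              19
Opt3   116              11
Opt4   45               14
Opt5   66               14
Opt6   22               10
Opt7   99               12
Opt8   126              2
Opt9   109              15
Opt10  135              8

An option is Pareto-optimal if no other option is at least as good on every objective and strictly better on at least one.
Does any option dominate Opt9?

Opt4 vs Opt9: duration 45≤109, crew size 14≤15 — Opt4 is at least as good on every objective and strictly better on at least one, so Opt4 dominates Opt9.

Yes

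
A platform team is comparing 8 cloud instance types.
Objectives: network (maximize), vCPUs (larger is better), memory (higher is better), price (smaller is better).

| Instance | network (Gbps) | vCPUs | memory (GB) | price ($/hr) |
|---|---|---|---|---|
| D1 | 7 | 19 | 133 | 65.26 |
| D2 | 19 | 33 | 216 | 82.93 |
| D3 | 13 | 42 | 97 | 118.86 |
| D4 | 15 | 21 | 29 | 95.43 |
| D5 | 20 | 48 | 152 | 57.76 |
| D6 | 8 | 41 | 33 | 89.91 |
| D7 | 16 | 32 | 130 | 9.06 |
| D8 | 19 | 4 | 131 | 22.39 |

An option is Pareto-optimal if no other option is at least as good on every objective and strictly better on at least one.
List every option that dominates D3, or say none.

D5: network 20≥13, vCPUs 48≥42, memory 152≥97, price 57.76≤118.86 — dominates D3.
Others (D1, D2, D4, D6, D7, D8) are each worse than D3 on at least one objective.

D5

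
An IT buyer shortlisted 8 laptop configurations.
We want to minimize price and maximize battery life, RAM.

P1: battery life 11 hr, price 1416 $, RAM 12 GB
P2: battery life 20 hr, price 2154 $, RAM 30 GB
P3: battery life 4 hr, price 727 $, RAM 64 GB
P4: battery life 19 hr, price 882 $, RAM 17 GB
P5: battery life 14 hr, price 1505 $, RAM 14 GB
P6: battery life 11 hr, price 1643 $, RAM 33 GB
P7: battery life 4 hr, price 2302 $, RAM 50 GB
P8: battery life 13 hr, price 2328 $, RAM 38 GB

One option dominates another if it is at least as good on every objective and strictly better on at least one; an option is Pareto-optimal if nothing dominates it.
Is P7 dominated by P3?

P3 vs P7: battery life 4≥4, price 727≤2302, RAM 64≥50 — P3 is at least as good on every objective with at least one strict improvement.

Yes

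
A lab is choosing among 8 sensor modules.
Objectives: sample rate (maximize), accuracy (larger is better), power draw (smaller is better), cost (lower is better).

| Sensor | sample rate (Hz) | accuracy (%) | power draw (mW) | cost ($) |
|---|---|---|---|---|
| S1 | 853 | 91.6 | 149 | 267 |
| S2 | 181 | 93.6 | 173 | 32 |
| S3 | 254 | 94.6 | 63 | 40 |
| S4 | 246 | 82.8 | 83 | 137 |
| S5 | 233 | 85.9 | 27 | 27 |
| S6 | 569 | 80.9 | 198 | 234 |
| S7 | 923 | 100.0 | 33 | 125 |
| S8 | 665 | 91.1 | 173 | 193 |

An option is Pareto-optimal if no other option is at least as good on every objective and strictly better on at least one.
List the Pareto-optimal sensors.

S2, S3, S5, S7

S1: dominated by S7 (sample rate 923≥853, accuracy 100.0≥91.6, power draw 33≤149, cost 125≤267).
S2: not dominated.
S3: not dominated.
S4: dominated by S3 (sample rate 254≥246, accuracy 94.6≥82.8, power draw 63≤83, cost 40≤137).
S5: not dominated (best power draw).
S6: dominated by S7 (sample rate 923≥569, accuracy 100.0≥80.9, power draw 33≤198, cost 125≤234).
S7: not dominated (best sample rate).
S8: dominated by S7 (sample rate 923≥665, accuracy 100.0≥91.1, power draw 33≤173, cost 125≤193).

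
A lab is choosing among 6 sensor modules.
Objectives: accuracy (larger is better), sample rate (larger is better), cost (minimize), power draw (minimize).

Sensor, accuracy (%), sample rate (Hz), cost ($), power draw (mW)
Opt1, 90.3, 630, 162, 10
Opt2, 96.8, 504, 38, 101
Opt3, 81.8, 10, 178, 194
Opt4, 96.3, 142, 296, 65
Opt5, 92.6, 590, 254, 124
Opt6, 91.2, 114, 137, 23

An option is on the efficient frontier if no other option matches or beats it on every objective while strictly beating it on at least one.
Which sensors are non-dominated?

Opt1, Opt2, Opt4, Opt5, Opt6

Opt1: not dominated (best sample rate).
Opt2: not dominated (best accuracy).
Opt3: dominated by Opt1 (accuracy 90.3≥81.8, sample rate 630≥10, cost 162≤178, power draw 10≤194).
Opt4: not dominated.
Opt5: not dominated.
Opt6: not dominated.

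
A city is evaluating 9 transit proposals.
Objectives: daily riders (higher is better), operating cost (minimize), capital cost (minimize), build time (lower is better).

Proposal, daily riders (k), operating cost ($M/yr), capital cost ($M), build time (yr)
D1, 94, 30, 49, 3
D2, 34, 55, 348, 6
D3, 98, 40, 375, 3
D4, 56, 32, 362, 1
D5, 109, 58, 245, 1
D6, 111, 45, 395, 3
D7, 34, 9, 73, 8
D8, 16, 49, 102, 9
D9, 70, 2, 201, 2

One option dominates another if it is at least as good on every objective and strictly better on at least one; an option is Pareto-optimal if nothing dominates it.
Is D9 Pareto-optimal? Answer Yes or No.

Yes

D1: worse on operating cost (30 vs 2).
D2: worse on daily riders (34 vs 70).
D3: worse on operating cost (40 vs 2).
D4: worse on daily riders (56 vs 70).
D5: worse on operating cost (58 vs 2).
D6: worse on operating cost (45 vs 2).
D7: worse on daily riders (34 vs 70).
D8: worse on daily riders (16 vs 70).
No option is at least as good as D9 on every objective and strictly better on one.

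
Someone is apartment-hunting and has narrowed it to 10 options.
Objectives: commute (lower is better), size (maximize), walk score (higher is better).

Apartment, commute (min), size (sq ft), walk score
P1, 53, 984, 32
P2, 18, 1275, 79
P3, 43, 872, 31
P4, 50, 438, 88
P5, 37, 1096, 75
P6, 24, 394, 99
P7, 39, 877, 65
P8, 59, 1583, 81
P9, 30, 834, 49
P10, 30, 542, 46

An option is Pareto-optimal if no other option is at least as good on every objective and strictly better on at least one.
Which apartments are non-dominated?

P1: dominated by P2 (commute 18≤53, size 1275≥984, walk score 79≥32).
P2: not dominated (best commute).
P3: dominated by P2 (commute 18≤43, size 1275≥872, walk score 79≥31).
P4: not dominated.
P5: dominated by P2 (commute 18≤37, size 1275≥1096, walk score 79≥75).
P6: not dominated (best walk score).
P7: dominated by P2 (commute 18≤39, size 1275≥877, walk score 79≥65).
P8: not dominated (best size).
P9: dominated by P2 (commute 18≤30, size 1275≥834, walk score 79≥49).
P10: dominated by P2 (commute 18≤30, size 1275≥542, walk score 79≥46).

P2, P4, P6, P8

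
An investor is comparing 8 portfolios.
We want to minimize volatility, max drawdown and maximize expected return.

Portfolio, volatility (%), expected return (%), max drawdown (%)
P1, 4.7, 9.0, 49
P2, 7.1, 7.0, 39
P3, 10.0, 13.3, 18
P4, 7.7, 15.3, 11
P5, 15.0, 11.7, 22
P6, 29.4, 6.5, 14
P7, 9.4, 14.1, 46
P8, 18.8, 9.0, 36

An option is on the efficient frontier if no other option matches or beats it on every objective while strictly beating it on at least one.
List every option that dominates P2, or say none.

none

P1: worse on max drawdown (49 vs 39).
P3: worse on volatility (10.0 vs 7.1).
P4: worse on volatility (7.7 vs 7.1).
P5: worse on volatility (15.0 vs 7.1).
P6: worse on volatility (29.4 vs 7.1).
P7: worse on volatility (9.4 vs 7.1).
P8: worse on volatility (18.8 vs 7.1).
No option dominates P2.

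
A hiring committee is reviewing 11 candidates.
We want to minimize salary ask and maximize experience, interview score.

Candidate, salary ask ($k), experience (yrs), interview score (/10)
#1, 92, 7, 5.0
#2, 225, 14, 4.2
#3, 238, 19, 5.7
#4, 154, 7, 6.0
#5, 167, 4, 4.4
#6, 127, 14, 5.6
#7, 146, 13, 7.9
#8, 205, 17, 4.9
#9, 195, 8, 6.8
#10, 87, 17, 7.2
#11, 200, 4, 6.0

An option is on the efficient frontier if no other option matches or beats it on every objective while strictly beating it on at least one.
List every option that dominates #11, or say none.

#4: salary ask 154≤200, experience 7≥4, interview score 6.0≥6.0 — dominates #11.
#7: salary ask 146≤200, experience 13≥4, interview score 7.9≥6.0 — dominates #11.
#9: salary ask 195≤200, experience 8≥4, interview score 6.8≥6.0 — dominates #11.
#10: salary ask 87≤200, experience 17≥4, interview score 7.2≥6.0 — dominates #11.
Others (#1, #2, #3, #5, #6, #8) are each worse than #11 on at least one objective.

#4, #7, #9, #10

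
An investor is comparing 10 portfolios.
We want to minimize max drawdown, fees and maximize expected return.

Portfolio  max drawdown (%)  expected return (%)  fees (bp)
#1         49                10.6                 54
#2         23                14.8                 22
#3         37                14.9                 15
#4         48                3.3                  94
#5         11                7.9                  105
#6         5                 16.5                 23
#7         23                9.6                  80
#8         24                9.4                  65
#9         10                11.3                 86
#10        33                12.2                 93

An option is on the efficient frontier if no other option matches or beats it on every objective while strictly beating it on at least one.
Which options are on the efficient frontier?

#2, #3, #6

#1: dominated by #2 (max drawdown 23≤49, expected return 14.8≥10.6, fees 22≤54).
#2: not dominated.
#3: not dominated (best fees).
#4: dominated by #2 (max drawdown 23≤48, expected return 14.8≥3.3, fees 22≤94).
#5: dominated by #6 (max drawdown 5≤11, expected return 16.5≥7.9, fees 23≤105).
#6: not dominated (best max drawdown).
#7: dominated by #2 (max drawdown 23≤23, expected return 14.8≥9.6, fees 22≤80).
#8: dominated by #2 (max drawdown 23≤24, expected return 14.8≥9.4, fees 22≤65).
#9: dominated by #6 (max drawdown 5≤10, expected return 16.5≥11.3, fees 23≤86).
#10: dominated by #2 (max drawdown 23≤33, expected return 14.8≥12.2, fees 22≤93).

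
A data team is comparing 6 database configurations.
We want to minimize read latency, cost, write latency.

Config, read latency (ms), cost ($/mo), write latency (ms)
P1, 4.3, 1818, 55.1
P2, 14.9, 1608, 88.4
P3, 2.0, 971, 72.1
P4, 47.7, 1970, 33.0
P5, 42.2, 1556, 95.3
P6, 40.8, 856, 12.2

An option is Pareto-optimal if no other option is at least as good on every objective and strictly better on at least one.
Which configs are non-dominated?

P1, P3, P6

P1: not dominated.
P2: dominated by P3 (read latency 2.0≤14.9, cost 971≤1608, write latency 72.1≤88.4).
P3: not dominated (best read latency).
P4: dominated by P6 (read latency 40.8≤47.7, cost 856≤1970, write latency 12.2≤33.0).
P5: dominated by P3 (read latency 2.0≤42.2, cost 971≤1556, write latency 72.1≤95.3).
P6: not dominated (best cost).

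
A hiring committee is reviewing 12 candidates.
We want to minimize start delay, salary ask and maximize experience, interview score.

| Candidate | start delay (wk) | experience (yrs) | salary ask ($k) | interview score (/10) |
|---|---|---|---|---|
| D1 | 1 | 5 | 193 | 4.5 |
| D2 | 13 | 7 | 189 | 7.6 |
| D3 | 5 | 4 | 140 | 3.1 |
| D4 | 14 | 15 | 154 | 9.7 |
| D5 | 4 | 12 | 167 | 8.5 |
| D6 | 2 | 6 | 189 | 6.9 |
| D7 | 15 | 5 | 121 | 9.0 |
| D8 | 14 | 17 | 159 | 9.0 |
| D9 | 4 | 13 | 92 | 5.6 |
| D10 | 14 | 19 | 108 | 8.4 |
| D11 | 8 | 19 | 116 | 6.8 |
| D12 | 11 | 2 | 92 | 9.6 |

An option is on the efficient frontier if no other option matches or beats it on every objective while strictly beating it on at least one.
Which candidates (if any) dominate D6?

none

D1: worse on experience (5 vs 6).
D2: worse on start delay (13 vs 2).
D3: worse on start delay (5 vs 2).
D4: worse on start delay (14 vs 2).
D5: worse on start delay (4 vs 2).
D7: worse on start delay (15 vs 2).
D8: worse on start delay (14 vs 2).
D9: worse on start delay (4 vs 2).
D10: worse on start delay (14 vs 2).
D11: worse on start delay (8 vs 2).
D12: worse on start delay (11 vs 2).
No option dominates D6.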